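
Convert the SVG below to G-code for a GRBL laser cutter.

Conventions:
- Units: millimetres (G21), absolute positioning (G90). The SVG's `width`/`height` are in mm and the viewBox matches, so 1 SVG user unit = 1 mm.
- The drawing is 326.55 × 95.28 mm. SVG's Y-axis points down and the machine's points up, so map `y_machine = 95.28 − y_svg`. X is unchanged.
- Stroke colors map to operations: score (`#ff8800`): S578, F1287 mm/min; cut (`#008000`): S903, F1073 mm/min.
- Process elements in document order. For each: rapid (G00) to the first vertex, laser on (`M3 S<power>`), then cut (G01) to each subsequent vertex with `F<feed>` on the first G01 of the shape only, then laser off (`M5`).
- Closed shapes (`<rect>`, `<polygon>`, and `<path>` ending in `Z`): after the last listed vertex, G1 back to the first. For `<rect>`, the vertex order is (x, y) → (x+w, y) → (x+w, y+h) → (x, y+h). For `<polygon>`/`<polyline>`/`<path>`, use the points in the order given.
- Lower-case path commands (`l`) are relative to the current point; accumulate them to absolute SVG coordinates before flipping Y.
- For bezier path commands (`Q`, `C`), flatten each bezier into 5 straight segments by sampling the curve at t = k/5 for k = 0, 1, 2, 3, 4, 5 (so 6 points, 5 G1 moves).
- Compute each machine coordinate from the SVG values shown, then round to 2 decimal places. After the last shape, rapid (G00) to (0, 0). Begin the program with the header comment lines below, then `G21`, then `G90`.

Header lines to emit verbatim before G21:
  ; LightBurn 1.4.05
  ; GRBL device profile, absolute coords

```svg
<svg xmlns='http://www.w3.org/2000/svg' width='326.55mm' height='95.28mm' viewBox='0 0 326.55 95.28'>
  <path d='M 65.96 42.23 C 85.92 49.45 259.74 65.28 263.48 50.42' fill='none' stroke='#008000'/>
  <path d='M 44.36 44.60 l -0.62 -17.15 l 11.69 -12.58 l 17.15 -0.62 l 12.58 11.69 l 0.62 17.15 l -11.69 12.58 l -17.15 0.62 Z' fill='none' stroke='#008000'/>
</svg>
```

Since the viewBox matches the mm dimensions, user units are millimetres directly. The only transform is the Y-flip y_m = 95.28 − y_svg.

Shape 1 is a cubic bezier drawn with `<path>`. Its stroke #008000 means cut at S903, F1073. After flipping Y the toolpath is (65.96,53.05) → (93.81,48.00) → (143.03,42.77) → (198.09,39.24) → (243.42,39.31) → (263.48,44.86).

Shape 2 is a regular polygon drawn with `<path>`. Its stroke #008000 means cut at S903, F1073. After flipping Y the toolpath is (44.36,50.68) → (43.74,67.83) → (55.43,80.41) → (72.58,81.03) → (85.16,69.34) → (85.78,52.19) → (74.09,39.61) → (56.94,38.99) → (44.36,50.68), returning to the start.

; LightBurn 1.4.05
; GRBL device profile, absolute coords
G21
G90
G00 X65.96 Y53.05
M3 S903
G01 X93.81 Y48.00 F1073
G01 X143.03 Y42.77
G01 X198.09 Y39.24
G01 X243.42 Y39.31
G01 X263.48 Y44.86
M5
G00 X44.36 Y50.68
M3 S903
G01 X43.74 Y67.83 F1073
G01 X55.43 Y80.41
G01 X72.58 Y81.03
G01 X85.16 Y69.34
G01 X85.78 Y52.19
G01 X74.09 Y39.61
G01 X56.94 Y38.99
G01 X44.36 Y50.68
M5
G00 X0.00 Y0.00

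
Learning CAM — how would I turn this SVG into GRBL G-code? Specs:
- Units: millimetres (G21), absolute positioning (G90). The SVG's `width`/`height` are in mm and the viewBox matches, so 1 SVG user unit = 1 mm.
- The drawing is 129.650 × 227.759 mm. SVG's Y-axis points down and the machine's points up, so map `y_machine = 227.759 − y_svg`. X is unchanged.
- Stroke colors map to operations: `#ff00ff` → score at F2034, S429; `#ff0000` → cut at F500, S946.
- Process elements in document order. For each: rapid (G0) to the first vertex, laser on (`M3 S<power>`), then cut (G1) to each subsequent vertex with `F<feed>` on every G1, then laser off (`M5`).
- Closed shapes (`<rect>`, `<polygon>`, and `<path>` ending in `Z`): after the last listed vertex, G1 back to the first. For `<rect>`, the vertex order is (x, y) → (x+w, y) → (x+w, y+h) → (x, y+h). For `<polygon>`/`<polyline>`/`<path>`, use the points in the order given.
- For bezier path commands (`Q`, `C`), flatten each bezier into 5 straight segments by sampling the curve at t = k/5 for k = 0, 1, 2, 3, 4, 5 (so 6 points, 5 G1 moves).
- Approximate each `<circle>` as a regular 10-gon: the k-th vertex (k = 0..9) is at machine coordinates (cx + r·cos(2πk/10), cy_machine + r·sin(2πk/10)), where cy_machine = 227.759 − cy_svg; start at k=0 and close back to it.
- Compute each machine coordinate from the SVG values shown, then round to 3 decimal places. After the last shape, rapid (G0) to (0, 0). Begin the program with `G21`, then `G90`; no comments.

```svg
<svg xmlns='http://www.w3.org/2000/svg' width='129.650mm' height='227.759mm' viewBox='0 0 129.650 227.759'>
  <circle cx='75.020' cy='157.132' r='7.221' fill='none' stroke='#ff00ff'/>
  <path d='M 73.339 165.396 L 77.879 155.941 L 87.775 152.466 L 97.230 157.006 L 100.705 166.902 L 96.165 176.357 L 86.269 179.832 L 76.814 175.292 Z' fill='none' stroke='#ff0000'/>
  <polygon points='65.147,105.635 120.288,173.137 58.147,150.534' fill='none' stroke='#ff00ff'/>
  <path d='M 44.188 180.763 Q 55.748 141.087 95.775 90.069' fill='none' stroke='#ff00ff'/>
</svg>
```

G21
G90
G0 X82.241 Y70.627
M3 S429
G1 X80.862 Y74.871 F2034
G1 X77.251 Y77.495 F2034
G1 X72.789 Y77.495 F2034
G1 X69.178 Y74.871 F2034
G1 X67.799 Y70.627 F2034
G1 X69.178 Y66.383 F2034
G1 X72.789 Y63.759 F2034
G1 X77.251 Y63.759 F2034
G1 X80.862 Y66.383 F2034
G1 X82.241 Y70.627 F2034
M5
G0 X73.339 Y62.363
M3 S946
G1 X77.879 Y71.818 F500
G1 X87.775 Y75.293 F500
G1 X97.230 Y70.753 F500
G1 X100.705 Y60.857 F500
G1 X96.165 Y51.402 F500
G1 X86.269 Y47.927 F500
G1 X76.814 Y52.467 F500
G1 X73.339 Y62.363 F500
M5
G0 X65.147 Y122.124
M3 S429
G1 X120.288 Y54.622 F2034
G1 X58.147 Y77.225 F2034
G1 X65.147 Y122.124 F2034
M5
G0 X44.188 Y46.996
M3 S429
G1 X49.951 Y63.320 F2034
G1 X57.991 Y80.552 F2034
G1 X68.308 Y98.690 F2034
G1 X80.903 Y117.736 F2034
G1 X95.775 Y137.690 F2034
M5
G0 X0.000 Y0.000

1 u = 1 mm; y_m = 227.759 − y.

[1] `<circle>` circle, #ff00ff→score S429 F2034: (82.241,70.627) → (80.862,74.871) → (77.251,77.495) → (72.789,77.495) → (69.178,74.871) → (67.799,70.627) → (69.178,66.383) → (72.789,63.759) → (77.251,63.759) → (80.862,66.383) → (82.241,70.627) (closed)

[2] `<path>` regular polygon, #ff0000→cut S946 F500: (73.339,62.363) → (77.879,71.818) → (87.775,75.293) → (97.230,70.753) → (100.705,60.857) → (96.165,51.402) → (86.269,47.927) → (76.814,52.467) → (73.339,62.363) (closed)

[3] `<polygon>` closed polygon, #ff00ff→score S429 F2034: (65.147,122.124) → (120.288,54.622) → (58.147,77.225) → (65.147,122.124) (closed)

[4] `<path>` quadratic bezier, #ff00ff→score S429 F2034: (44.188,46.996) → (49.951,63.320) → (57.991,80.552) → (68.308,98.690) → (80.903,117.736) → (95.775,137.690)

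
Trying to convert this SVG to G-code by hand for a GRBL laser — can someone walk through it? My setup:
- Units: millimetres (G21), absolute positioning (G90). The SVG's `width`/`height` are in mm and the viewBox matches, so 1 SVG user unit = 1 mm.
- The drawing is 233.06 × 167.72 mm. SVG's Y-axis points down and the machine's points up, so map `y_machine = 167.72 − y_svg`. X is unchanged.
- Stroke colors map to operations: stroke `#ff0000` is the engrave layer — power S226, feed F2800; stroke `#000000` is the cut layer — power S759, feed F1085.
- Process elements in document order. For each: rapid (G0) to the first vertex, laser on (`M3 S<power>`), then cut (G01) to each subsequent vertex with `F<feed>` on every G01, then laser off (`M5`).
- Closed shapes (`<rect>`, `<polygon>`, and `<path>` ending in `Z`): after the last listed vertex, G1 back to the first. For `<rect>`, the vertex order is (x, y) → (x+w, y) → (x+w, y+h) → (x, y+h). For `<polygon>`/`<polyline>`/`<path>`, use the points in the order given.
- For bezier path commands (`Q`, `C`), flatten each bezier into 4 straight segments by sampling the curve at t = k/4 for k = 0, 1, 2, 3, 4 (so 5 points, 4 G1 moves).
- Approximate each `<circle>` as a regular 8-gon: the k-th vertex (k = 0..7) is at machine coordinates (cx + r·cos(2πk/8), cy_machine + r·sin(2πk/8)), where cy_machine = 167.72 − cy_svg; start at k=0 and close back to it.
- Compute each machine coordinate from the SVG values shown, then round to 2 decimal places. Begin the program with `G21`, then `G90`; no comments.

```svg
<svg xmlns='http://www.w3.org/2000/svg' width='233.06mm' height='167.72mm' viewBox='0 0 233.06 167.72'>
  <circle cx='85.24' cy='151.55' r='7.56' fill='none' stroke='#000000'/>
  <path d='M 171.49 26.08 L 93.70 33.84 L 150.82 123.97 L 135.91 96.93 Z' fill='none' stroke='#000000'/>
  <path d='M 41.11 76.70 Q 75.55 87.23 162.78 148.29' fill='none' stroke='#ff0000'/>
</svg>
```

1 u = 1 mm; y_m = 167.72 − y.

[1] `<circle>` circle, #000000→cut S759 F1085: (92.80,16.17) → (90.59,21.52) → (85.24,23.73) → (79.89,21.52) → (77.68,16.17) → (79.89,10.82) → (85.24,8.61) → (90.59,10.82) → (92.80,16.17) (closed)

[2] `<path>` closed polygon, #000000→cut S759 F1085: (171.49,141.64) → (93.70,133.88) → (150.82,43.75) → (135.91,70.79) → (171.49,141.64) (closed)

[3] `<path>` quadratic bezier, #ff0000→engrave S226 F2800: (41.11,91.02) → (61.63,82.60) → (88.75,67.86) → (122.46,46.80) → (162.78,19.43)

G21
G90
G0 X92.80 Y16.17
M3 S759
G01 X90.59 Y21.52 F1085
G01 X85.24 Y23.73 F1085
G01 X79.89 Y21.52 F1085
G01 X77.68 Y16.17 F1085
G01 X79.89 Y10.82 F1085
G01 X85.24 Y8.61 F1085
G01 X90.59 Y10.82 F1085
G01 X92.80 Y16.17 F1085
M5
G0 X171.49 Y141.64
M3 S759
G01 X93.70 Y133.88 F1085
G01 X150.82 Y43.75 F1085
G01 X135.91 Y70.79 F1085
G01 X171.49 Y141.64 F1085
M5
G0 X41.11 Y91.02
M3 S226
G01 X61.63 Y82.60 F2800
G01 X88.75 Y67.86 F2800
G01 X122.46 Y46.80 F2800
G01 X162.78 Y19.43 F2800
M5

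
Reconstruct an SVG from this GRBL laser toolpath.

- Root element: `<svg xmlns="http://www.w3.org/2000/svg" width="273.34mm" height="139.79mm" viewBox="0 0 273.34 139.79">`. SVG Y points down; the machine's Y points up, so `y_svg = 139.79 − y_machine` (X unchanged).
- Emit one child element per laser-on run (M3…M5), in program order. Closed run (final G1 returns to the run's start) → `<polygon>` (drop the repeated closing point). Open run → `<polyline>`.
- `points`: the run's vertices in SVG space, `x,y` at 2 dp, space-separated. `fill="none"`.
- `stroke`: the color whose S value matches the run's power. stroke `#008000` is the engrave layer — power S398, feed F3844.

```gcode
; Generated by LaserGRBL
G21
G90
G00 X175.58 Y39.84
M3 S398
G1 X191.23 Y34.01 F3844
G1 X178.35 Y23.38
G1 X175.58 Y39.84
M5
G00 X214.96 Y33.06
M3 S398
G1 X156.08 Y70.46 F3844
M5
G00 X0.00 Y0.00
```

<svg xmlns="http://www.w3.org/2000/svg" width="273.34mm" height="139.79mm" viewBox="0 0 273.34 139.79">
  <polygon points="175.58,99.95 191.23,105.78 178.35,116.41" fill="none" stroke="#008000"/>
  <polyline points="214.96,106.73 156.08,69.33" fill="none" stroke="#008000"/>
</svg>

Machine Y-up, SVG Y-down with viewBox height 139.79, so y_svg = 139.79 − y_machine; X carries over. Every run uses S398, so all elements get stroke `#008000` (engrave).

Run 1: The run returns to its start, so emit a `<polygon>` with points (Y-flipped): 175.58,99.95 191.23,105.78 178.35,116.41.

Run 2: The run is open, so emit a `<polyline>` with points (Y-flipped): 214.96,106.73 156.08,69.33.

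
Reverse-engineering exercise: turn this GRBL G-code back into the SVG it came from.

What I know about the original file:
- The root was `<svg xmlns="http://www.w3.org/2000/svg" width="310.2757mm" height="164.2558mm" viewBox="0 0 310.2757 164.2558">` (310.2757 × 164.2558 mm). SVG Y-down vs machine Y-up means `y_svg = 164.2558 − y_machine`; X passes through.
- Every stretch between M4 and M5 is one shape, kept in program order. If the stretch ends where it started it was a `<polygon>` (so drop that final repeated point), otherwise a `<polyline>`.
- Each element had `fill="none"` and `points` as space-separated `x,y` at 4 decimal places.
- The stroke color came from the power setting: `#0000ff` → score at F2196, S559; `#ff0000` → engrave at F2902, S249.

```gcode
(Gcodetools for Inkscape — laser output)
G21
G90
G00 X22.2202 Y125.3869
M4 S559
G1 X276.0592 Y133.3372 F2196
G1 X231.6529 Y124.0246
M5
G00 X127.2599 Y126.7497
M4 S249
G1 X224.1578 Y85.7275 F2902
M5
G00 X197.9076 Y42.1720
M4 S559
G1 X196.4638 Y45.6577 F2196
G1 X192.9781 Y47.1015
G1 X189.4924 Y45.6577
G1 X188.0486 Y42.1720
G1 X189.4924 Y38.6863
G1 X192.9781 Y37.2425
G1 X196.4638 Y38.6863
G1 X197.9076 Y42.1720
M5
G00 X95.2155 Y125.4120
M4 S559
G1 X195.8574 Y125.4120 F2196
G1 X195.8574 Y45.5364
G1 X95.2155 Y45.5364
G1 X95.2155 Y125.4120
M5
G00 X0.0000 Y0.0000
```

Each laser-on run becomes one SVG element. Flip Y back into SVG space with y_svg = 164.2558 − y_machine.

Run 1: S559 ⇒ score layer `#0000ff`. The run is open, so emit a `<polyline>` with points (Y-flipped): 22.2202,38.8689 276.0592,30.9186 231.6529,40.2312.

Run 2: power S249 maps to stroke `#ff0000` (engrave). The run is open, so emit a `<polyline>` with points (Y-flipped): 127.2599,37.5061 224.1578,78.5283.

Run 3: power S559 maps to stroke `#0000ff` (score). The run returns to its start, so emit a `<polygon>` with points (Y-flipped): 197.9076,122.0838 196.4638,118.5981 192.9781,117.1543 189.4924,118.5981 188.0486,122.0838 189.4924,125.5695 192.9781,127.0133 196.4638,125.5695.

Run 4: power S559 maps to stroke `#0000ff` (score). The run returns to its start, so emit a `<polygon>` with points (Y-flipped): 95.2155,38.8438 195.8574,38.8438 195.8574,118.7194 95.2155,118.7194.

<svg xmlns="http://www.w3.org/2000/svg" width="310.2757mm" height="164.2558mm" viewBox="0 0 310.2757 164.2558">
  <polyline points="22.2202,38.8689 276.0592,30.9186 231.6529,40.2312" fill="none" stroke="#0000ff"/>
  <polyline points="127.2599,37.5061 224.1578,78.5283" fill="none" stroke="#ff0000"/>
  <polygon points="197.9076,122.0838 196.4638,118.5981 192.9781,117.1543 189.4924,118.5981 188.0486,122.0838 189.4924,125.5695 192.9781,127.0133 196.4638,125.5695" fill="none" stroke="#0000ff"/>
  <polygon points="95.2155,38.8438 195.8574,38.8438 195.8574,118.7194 95.2155,118.7194" fill="none" stroke="#0000ff"/>
</svg>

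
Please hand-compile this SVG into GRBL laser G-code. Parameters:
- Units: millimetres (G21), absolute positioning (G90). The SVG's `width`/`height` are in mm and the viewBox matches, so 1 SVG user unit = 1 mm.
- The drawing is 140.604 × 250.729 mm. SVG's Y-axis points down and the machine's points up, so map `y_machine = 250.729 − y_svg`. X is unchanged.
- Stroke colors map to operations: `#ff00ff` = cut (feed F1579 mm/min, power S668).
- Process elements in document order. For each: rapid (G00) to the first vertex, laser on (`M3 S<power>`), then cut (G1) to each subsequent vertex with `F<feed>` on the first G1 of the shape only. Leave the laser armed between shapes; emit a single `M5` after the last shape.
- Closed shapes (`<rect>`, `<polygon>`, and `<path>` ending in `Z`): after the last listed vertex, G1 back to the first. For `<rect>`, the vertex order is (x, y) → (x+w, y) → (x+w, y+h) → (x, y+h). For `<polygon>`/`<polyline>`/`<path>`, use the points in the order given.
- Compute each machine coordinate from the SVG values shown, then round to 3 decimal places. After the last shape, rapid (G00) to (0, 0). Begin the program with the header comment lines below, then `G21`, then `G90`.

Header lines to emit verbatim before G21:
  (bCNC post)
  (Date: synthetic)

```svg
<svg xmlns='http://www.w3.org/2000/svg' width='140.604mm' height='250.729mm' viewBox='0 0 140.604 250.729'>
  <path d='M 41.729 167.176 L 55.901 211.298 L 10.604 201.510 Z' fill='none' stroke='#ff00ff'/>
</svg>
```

Since the viewBox matches the mm dimensions, user units are millimetres directly. The only transform is the Y-flip y_m = 250.729 − y_svg.

Shape 1 is a regular polygon drawn with `<path>`. Its stroke #ff00ff means cut at S668, F1579. After flipping Y the toolpath is (41.729,83.553) → (55.901,39.431) → (10.604,49.219) → (41.729,83.553), returning to the start.

(bCNC post)
(Date: synthetic)
G21
G90
G00 X41.729 Y83.553
M3 S668
G1 X55.901 Y39.431 F1579
G1 X10.604 Y49.219
G1 X41.729 Y83.553
M5
G00 X0.000 Y0.000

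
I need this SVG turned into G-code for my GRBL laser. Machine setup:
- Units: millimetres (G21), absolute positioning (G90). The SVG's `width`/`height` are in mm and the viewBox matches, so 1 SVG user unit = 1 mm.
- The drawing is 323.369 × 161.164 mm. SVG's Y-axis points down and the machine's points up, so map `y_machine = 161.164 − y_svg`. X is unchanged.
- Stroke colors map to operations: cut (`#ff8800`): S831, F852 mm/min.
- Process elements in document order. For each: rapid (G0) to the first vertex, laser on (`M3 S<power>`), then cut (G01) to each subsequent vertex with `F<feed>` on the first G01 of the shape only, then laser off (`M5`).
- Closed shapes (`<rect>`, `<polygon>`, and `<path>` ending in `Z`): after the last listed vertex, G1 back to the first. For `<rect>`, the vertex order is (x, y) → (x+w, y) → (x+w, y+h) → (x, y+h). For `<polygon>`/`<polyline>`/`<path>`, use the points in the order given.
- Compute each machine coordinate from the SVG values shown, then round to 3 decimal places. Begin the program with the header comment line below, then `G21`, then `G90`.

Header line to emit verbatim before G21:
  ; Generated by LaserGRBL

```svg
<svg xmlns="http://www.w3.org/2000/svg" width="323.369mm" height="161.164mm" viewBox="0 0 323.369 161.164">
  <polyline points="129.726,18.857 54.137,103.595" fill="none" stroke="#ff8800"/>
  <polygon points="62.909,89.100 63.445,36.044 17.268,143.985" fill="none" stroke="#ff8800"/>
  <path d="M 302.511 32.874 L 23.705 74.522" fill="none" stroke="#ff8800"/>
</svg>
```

1 u = 1 mm; y_m = 161.164 − y.

[1] `<polyline>` line segment, #ff8800→cut S831 F852: (129.726,142.307) → (54.137,57.569)

[2] `<polygon>` closed polygon, #ff8800→cut S831 F852: (62.909,72.064) → (63.445,125.120) → (17.268,17.179) → (62.909,72.064) (closed)

[3] `<path>` line segment, #ff8800→cut S831 F852: (302.511,128.290) → (23.705,86.642)

; Generated by LaserGRBL
G21
G90
G0 X129.726 Y142.307
M3 S831
G01 X54.137 Y57.569 F852
M5
G0 X62.909 Y72.064
M3 S831
G01 X63.445 Y125.120 F852
G01 X17.268 Y17.179
G01 X62.909 Y72.064
M5
G0 X302.511 Y128.290
M3 S831
G01 X23.705 Y86.642 F852
M5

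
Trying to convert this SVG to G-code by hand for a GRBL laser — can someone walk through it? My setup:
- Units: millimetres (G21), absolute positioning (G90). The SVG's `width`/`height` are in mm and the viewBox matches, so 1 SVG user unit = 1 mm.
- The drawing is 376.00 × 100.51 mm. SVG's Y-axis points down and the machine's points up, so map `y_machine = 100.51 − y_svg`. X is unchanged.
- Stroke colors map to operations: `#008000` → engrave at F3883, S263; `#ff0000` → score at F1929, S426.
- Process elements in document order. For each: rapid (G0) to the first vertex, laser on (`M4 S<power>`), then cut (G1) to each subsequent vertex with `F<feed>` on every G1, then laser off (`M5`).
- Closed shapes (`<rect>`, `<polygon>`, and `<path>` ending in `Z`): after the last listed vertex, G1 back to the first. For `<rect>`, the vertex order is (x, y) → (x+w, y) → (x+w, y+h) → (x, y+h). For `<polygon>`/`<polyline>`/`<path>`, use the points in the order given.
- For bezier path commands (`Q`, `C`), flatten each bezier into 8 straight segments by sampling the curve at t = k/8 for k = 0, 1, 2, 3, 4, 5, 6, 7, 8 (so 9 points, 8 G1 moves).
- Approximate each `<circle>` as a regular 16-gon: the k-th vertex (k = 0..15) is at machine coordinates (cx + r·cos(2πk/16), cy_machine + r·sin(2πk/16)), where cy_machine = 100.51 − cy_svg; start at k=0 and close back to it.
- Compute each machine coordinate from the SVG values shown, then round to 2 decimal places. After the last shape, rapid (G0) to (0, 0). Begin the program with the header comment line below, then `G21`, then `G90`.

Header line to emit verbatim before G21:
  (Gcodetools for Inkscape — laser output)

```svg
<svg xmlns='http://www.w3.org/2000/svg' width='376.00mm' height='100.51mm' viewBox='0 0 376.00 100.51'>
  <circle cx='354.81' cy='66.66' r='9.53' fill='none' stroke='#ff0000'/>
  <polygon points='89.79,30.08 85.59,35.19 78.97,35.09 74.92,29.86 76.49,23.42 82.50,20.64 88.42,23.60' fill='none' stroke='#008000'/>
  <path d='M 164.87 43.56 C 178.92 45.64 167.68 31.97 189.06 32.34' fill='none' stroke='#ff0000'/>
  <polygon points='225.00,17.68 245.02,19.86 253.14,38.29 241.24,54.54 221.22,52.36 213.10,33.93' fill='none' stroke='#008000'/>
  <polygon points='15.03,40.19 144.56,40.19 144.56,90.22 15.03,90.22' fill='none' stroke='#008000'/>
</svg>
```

(Gcodetools for Inkscape — laser output)
G21
G90
G0 X364.34 Y33.85
M4 S426
G1 X363.61 Y37.50 F1929
G1 X361.55 Y40.59 F1929
G1 X358.46 Y42.65 F1929
G1 X354.81 Y43.38 F1929
G1 X351.16 Y42.65 F1929
G1 X348.07 Y40.59 F1929
G1 X346.01 Y37.50 F1929
G1 X345.28 Y33.85 F1929
G1 X346.01 Y30.20 F1929
G1 X348.07 Y27.11 F1929
G1 X351.16 Y25.05 F1929
G1 X354.81 Y24.32 F1929
G1 X358.46 Y25.05 F1929
G1 X361.55 Y27.11 F1929
G1 X363.61 Y30.20 F1929
G1 X364.34 Y33.85 F1929
M5
G0 X89.79 Y70.43
M4 S263
G1 X85.59 Y65.32 F3883
G1 X78.97 Y65.42 F3883
G1 X74.92 Y70.65 F3883
G1 X76.49 Y77.09 F3883
G1 X82.50 Y79.87 F3883
G1 X88.42 Y76.91 F3883
G1 X89.79 Y70.43 F3883
M5
G0 X164.87 Y56.95
M4 S426
G1 X169.07 Y56.85 F1929
G1 X171.57 Y57.88 F1929
G1 X173.06 Y59.68 F1929
G1 X174.22 Y61.92 F1929
G1 X175.72 Y64.23 F1929
G1 X178.24 Y66.28 F1929
G1 X182.46 Y67.71 F1929
G1 X189.06 Y68.17 F1929
M5
G0 X225.00 Y82.83
M4 S263
G1 X245.02 Y80.65 F3883
G1 X253.14 Y62.22 F3883
G1 X241.24 Y45.97 F3883
G1 X221.22 Y48.15 F3883
G1 X213.10 Y66.58 F3883
G1 X225.00 Y82.83 F3883
M5
G0 X15.03 Y60.32
M4 S263
G1 X144.56 Y60.32 F3883
G1 X144.56 Y10.29 F3883
G1 X15.03 Y10.29 F3883
G1 X15.03 Y60.32 F3883
M5
G0 X0.00 Y0.00

1 u = 1 mm; y_m = 100.51 − y.

[1] `<circle>` circle, #ff0000→score S426 F1929: (364.34,33.85) → (363.61,37.50) → (361.55,40.59) → (358.46,42.65) → (354.81,43.38) → (351.16,42.65) → (348.07,40.59) → (346.01,37.50) → (345.28,33.85) → (346.01,30.20) → (348.07,27.11) → (351.16,25.05) → (354.81,24.32) → (358.46,25.05) → (361.55,27.11) → (363.61,30.20) → (364.34,33.85) (closed)

[2] `<polygon>` regular polygon, #008000→engrave S263 F3883: (89.79,70.43) → (85.59,65.32) → (78.97,65.42) → (74.92,70.65) → (76.49,77.09) → (82.50,79.87) → (88.42,76.91) → (89.79,70.43) (closed)

[3] `<path>` cubic bezier, #ff0000→score S426 F1929: (164.87,56.95) → (169.07,56.85) → (171.57,57.88) → (173.06,59.68) → (174.22,61.92) → (175.72,64.23) → (178.24,66.28) → (182.46,67.71) → (189.06,68.17)

[4] `<polygon>` regular polygon, #008000→engrave S263 F3883: (225.00,82.83) → (245.02,80.65) → (253.14,62.22) → (241.24,45.97) → (221.22,48.15) → (213.10,66.58) → (225.00,82.83) (closed)

[5] `<polygon>` rectangle, #008000→engrave S263 F3883: (15.03,60.32) → (144.56,60.32) → (144.56,10.29) → (15.03,10.29) → (15.03,60.32) (closed)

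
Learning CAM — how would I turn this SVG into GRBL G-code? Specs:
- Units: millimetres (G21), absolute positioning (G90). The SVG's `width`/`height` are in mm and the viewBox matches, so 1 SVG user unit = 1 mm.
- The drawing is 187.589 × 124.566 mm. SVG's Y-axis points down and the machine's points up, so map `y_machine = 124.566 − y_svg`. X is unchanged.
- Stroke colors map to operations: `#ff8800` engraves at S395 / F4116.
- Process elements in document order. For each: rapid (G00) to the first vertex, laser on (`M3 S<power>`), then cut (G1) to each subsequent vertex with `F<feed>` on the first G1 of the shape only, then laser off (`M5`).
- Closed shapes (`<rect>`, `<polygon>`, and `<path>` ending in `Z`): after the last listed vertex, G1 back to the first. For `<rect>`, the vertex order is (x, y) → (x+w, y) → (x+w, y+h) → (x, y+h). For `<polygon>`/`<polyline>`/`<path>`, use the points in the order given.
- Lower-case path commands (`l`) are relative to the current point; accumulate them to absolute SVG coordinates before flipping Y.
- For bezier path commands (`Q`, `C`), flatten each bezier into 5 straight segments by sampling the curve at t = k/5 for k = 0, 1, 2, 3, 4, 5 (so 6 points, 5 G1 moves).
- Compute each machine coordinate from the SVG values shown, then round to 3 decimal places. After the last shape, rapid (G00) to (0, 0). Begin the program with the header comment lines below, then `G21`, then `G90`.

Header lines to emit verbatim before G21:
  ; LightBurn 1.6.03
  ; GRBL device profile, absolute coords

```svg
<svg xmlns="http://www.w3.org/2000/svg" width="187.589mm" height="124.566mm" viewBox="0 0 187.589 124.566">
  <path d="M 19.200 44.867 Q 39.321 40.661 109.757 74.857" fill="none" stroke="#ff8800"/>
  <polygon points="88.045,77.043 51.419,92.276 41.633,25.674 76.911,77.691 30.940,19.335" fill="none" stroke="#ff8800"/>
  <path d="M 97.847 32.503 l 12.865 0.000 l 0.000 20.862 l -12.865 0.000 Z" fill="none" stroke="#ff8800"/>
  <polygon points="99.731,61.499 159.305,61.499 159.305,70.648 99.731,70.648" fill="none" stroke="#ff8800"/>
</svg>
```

; LightBurn 1.6.03
; GRBL device profile, absolute coords
G21
G90
G00 X19.200 Y79.699
M3 S395
G1 X29.261 Y79.845 F4116
G1 X43.347 Y76.919
G1 X61.459 Y70.921
G1 X83.595 Y61.851
G1 X109.757 Y49.709
M5
G00 X88.045 Y47.523
M3 S395
G1 X51.419 Y32.290 F4116
G1 X41.633 Y98.892
G1 X76.911 Y46.875
G1 X30.940 Y105.231
G1 X88.045 Y47.523
M5
G00 X97.847 Y92.063
M3 S395
G1 X110.712 Y92.063 F4116
G1 X110.712 Y71.201
G1 X97.847 Y71.201
G1 X97.847 Y92.063
M5
G00 X99.731 Y63.067
M3 S395
G1 X159.305 Y63.067 F4116
G1 X159.305 Y53.918
G1 X99.731 Y53.918
G1 X99.731 Y63.067
M5
G00 X0.000 Y0.000

viewBox `0 0 187.589 124.566` with mm width/height → 1 unit = 1 mm. Flip: y_m = 124.566 − y_svg.

**Shape 1** — `<path>` quadratic bezier, stroke `#ff8800` → engrave (S395, F4116). Control points (SVG): P0=(19.200,44.867), P1=(39.321,40.661), P2=(109.757,74.857); sampled at t=k/5. Machine vertices: (19.200,79.699) → (29.261,79.845) → (43.347,76.919) → (61.459,70.921) → (83.595,61.851) → (109.757,49.709). Open path.

**Shape 2** — `<polygon>` closed polygon, stroke `#ff8800` → engrave (S395, F4116). Machine vertices: (88.045,47.523) → (51.419,32.290) → (41.633,98.892) → (76.911,46.875) → (30.940,105.231) → (88.045,47.523). Closed: final G1 returns to the first vertex.

**Shape 3** — `<path>` rectangle, stroke `#ff8800` → engrave (S395, F4116). Machine vertices: (97.847,92.063) → (110.712,92.063) → (110.712,71.201) → (97.847,71.201) → (97.847,92.063). Closed: final G1 returns to the first vertex.

**Shape 4** — `<polygon>` rectangle, stroke `#ff8800` → engrave (S395, F4116). Machine vertices: (99.731,63.067) → (159.305,63.067) → (159.305,53.918) → (99.731,53.918) → (99.731,63.067). Closed: final G1 returns to the first vertex.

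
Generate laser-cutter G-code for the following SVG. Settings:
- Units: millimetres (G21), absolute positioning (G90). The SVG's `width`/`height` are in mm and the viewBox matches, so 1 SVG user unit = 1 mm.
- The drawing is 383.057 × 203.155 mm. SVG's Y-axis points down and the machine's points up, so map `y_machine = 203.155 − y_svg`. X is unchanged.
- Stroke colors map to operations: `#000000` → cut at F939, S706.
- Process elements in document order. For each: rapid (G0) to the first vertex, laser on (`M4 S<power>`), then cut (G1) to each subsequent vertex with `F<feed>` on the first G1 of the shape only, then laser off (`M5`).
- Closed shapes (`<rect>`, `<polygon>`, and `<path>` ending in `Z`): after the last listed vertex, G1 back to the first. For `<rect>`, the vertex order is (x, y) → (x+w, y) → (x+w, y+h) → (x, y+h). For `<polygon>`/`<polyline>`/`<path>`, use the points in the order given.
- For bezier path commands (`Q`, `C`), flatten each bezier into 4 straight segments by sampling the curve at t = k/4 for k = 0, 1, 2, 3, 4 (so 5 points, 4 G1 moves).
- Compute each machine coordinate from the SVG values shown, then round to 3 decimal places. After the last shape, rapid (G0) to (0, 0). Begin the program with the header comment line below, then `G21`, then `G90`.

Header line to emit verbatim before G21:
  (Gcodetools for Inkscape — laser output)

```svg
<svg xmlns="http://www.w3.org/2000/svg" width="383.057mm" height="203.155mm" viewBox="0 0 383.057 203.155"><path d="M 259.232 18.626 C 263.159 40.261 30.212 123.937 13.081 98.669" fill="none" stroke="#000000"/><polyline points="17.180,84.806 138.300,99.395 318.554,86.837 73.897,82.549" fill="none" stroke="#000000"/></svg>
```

(Gcodetools for Inkscape — laser output)
G21
G90
G0 X259.232 Y184.529
M4 S706
G1 X224.837 Y159.342 F939
G1 X144.053 Y126.919
G1 X59.321 Y103.290
G1 X13.081 Y104.486
M5
G0 X17.180 Y118.349
M4 S706
G1 X138.300 Y103.760 F939
G1 X318.554 Y116.318
G1 X73.897 Y120.606
M5
G0 X0.000 Y0.000

viewBox `0 0 383.057 203.155` with mm width/height → 1 unit = 1 mm. Flip: y_m = 203.155 − y_svg.

**Shape 1** — `<path>` cubic bezier, stroke `#000000` → cut (S706, F939). Control points (SVG): P0=(259.232,18.626), P1=(263.159,40.261), P2=(30.212,123.937), P3=(13.081,98.669); sampled at t=k/4. Machine vertices: (259.232,184.529) → (224.837,159.342) → (144.053,126.919) → (59.321,103.290) → (13.081,104.486). Open path.

**Shape 2** — `<polyline>` open polyline, stroke `#000000` → cut (S706, F939). Machine vertices: (17.180,118.349) → (138.300,103.760) → (318.554,116.318) → (73.897,120.606). Open path.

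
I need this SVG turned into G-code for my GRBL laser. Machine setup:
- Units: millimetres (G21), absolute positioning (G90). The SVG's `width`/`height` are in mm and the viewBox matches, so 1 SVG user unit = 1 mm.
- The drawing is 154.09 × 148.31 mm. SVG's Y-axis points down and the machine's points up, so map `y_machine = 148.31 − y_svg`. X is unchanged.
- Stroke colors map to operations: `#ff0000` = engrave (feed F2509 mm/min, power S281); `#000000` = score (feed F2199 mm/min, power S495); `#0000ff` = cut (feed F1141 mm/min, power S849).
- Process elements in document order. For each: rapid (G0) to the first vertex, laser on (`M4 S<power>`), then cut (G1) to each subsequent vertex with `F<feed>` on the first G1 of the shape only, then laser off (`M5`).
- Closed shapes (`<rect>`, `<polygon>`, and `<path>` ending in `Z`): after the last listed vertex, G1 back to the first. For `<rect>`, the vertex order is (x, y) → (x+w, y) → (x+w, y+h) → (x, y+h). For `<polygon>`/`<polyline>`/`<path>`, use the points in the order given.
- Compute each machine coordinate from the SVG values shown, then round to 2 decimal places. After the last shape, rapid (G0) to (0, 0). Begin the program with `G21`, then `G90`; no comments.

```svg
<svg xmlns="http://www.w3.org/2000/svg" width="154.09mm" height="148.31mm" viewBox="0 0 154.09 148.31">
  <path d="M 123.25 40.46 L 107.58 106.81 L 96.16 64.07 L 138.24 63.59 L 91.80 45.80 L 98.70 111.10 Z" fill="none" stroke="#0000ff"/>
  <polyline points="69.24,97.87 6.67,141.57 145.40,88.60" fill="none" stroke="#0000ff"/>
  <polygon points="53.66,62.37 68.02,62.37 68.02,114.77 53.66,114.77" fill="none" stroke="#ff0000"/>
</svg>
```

1 u = 1 mm; y_m = 148.31 − y.

[1] `<path>` closed polygon, #0000ff→cut S849 F1141: (123.25,107.85) → (107.58,41.50) → (96.16,84.24) → (138.24,84.72) → (91.80,102.51) → (98.70,37.21) → (123.25,107.85) (closed)

[2] `<polyline>` open polyline, #0000ff→cut S849 F1141: (69.24,50.44) → (6.67,6.74) → (145.40,59.71)

[3] `<polygon>` rectangle, #ff0000→engrave S281 F2509: (53.66,85.94) → (68.02,85.94) → (68.02,33.54) → (53.66,33.54) → (53.66,85.94) (closed)

G21
G90
G0 X123.25 Y107.85
M4 S849
G1 X107.58 Y41.50 F1141
G1 X96.16 Y84.24
G1 X138.24 Y84.72
G1 X91.80 Y102.51
G1 X98.70 Y37.21
G1 X123.25 Y107.85
M5
G0 X69.24 Y50.44
M4 S849
G1 X6.67 Y6.74 F1141
G1 X145.40 Y59.71
M5
G0 X53.66 Y85.94
M4 S281
G1 X68.02 Y85.94 F2509
G1 X68.02 Y33.54
G1 X53.66 Y33.54
G1 X53.66 Y85.94
M5
G0 X0.00 Y0.00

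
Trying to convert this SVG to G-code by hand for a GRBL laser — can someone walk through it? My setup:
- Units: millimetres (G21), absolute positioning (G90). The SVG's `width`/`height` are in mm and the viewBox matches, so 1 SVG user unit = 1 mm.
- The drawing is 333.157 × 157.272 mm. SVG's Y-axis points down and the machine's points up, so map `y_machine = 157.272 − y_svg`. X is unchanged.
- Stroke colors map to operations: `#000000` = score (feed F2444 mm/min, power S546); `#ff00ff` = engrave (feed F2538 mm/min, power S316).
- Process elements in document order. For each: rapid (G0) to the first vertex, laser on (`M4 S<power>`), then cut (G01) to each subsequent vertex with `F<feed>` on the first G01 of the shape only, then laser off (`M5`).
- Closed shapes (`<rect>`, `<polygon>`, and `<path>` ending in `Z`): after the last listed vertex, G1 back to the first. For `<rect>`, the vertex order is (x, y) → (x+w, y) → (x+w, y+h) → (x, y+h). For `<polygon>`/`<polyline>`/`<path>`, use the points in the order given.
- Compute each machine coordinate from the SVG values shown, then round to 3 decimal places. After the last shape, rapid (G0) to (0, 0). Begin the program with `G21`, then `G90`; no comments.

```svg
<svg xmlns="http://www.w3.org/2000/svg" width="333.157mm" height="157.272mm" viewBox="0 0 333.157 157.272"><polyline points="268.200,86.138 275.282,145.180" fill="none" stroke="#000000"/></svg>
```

Since the viewBox matches the mm dimensions, user units are millimetres directly. The only transform is the Y-flip y_m = 157.272 − y_svg.

Shape 1 is a line segment drawn with `<polyline>`. Its stroke #000000 means score at S546, F2444. After flipping Y the toolpath is (268.200,71.134) → (275.282,12.092).

G21
G90
G0 X268.200 Y71.134
M4 S546
G01 X275.282 Y12.092 F2444
M5
G0 X0.000 Y0.000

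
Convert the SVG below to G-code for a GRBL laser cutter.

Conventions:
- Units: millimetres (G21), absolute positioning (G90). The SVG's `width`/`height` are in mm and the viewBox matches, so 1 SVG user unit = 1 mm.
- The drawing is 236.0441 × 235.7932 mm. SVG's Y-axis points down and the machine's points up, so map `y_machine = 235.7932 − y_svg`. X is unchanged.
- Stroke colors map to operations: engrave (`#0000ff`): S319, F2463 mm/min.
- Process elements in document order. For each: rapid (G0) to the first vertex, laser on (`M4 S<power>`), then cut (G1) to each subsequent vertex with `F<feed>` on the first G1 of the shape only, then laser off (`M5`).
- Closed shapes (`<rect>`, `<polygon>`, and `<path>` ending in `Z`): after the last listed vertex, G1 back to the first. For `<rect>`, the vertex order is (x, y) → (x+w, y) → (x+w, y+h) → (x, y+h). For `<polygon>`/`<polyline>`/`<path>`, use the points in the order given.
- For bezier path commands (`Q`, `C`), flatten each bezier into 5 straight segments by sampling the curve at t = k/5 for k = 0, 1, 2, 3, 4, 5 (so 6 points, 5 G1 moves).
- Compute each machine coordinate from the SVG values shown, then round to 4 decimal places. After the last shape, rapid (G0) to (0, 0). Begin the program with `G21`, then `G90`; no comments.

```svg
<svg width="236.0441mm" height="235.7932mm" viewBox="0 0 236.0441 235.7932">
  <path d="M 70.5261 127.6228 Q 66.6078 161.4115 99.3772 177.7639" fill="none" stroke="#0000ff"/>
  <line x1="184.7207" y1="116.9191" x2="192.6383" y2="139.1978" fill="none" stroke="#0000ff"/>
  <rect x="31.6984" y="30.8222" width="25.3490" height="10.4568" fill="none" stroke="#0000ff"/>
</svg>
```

G21
G90
G0 X70.5261 Y108.1704
M4 S319
G1 X70.4263 Y95.3524 F2463
G1 X73.2615 Y83.9292
G1 X79.0317 Y73.9010
G1 X87.7369 Y65.2677
G1 X99.3772 Y58.0293
M5
G0 X184.7207 Y118.8741
M4 S319
G1 X192.6383 Y96.5954 F2463
M5
G0 X31.6984 Y204.9710
M4 S319
G1 X57.0474 Y204.9710 F2463
G1 X57.0474 Y194.5142
G1 X31.6984 Y194.5142
G1 X31.6984 Y204.9710
M5
G0 X0.0000 Y0.0000

1 u = 1 mm; y_m = 235.7932 − y.

[1] `<path>` quadratic bezier, #0000ff→engrave S319 F2463: (70.5261,108.1704) → (70.4263,95.3524) → (73.2615,83.9292) → (79.0317,73.9010) → (87.7369,65.2677) → (99.3772,58.0293)

[2] `<line>` line segment, #0000ff→engrave S319 F2463: (184.7207,118.8741) → (192.6383,96.5954)

[3] `<rect>` rectangle, #0000ff→engrave S319 F2463: (31.6984,204.9710) → (57.0474,204.9710) → (57.0474,194.5142) → (31.6984,194.5142) → (31.6984,204.9710) (closed)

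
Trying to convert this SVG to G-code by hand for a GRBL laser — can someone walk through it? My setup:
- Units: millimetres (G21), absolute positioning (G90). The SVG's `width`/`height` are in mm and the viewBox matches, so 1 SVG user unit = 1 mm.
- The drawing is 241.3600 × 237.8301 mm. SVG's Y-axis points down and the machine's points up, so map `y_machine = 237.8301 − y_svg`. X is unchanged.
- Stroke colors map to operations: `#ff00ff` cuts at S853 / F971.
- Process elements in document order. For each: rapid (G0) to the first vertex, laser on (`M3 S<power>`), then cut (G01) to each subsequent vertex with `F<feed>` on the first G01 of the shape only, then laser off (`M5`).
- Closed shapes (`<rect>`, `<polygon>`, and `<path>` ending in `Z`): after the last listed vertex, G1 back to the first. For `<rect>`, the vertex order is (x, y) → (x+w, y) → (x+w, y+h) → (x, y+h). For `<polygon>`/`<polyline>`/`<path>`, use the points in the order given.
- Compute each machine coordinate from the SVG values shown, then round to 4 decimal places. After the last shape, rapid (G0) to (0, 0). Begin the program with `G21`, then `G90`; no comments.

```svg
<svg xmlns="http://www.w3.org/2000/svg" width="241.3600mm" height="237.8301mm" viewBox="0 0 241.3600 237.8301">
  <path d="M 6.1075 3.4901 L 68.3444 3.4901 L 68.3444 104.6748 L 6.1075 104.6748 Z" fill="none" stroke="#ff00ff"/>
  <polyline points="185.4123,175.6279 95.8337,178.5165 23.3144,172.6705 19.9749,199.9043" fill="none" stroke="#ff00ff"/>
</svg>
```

G21
G90
G0 X6.1075 Y234.3400
M3 S853
G01 X68.3444 Y234.3400 F971
G01 X68.3444 Y133.1553
G01 X6.1075 Y133.1553
G01 X6.1075 Y234.3400
M5
G0 X185.4123 Y62.2022
M3 S853
G01 X95.8337 Y59.3136 F971
G01 X23.3144 Y65.1596
G01 X19.9749 Y37.9258
M5
G0 X0.0000 Y0.0000

1 u = 1 mm; y_m = 237.8301 − y.

[1] `<path>` rectangle, #ff00ff→cut S853 F971: (6.1075,234.3400) → (68.3444,234.3400) → (68.3444,133.1553) → (6.1075,133.1553) → (6.1075,234.3400) (closed)

[2] `<polyline>` open polyline, #ff00ff→cut S853 F971: (185.4123,62.2022) → (95.8337,59.3136) → (23.3144,65.1596) → (19.9749,37.9258)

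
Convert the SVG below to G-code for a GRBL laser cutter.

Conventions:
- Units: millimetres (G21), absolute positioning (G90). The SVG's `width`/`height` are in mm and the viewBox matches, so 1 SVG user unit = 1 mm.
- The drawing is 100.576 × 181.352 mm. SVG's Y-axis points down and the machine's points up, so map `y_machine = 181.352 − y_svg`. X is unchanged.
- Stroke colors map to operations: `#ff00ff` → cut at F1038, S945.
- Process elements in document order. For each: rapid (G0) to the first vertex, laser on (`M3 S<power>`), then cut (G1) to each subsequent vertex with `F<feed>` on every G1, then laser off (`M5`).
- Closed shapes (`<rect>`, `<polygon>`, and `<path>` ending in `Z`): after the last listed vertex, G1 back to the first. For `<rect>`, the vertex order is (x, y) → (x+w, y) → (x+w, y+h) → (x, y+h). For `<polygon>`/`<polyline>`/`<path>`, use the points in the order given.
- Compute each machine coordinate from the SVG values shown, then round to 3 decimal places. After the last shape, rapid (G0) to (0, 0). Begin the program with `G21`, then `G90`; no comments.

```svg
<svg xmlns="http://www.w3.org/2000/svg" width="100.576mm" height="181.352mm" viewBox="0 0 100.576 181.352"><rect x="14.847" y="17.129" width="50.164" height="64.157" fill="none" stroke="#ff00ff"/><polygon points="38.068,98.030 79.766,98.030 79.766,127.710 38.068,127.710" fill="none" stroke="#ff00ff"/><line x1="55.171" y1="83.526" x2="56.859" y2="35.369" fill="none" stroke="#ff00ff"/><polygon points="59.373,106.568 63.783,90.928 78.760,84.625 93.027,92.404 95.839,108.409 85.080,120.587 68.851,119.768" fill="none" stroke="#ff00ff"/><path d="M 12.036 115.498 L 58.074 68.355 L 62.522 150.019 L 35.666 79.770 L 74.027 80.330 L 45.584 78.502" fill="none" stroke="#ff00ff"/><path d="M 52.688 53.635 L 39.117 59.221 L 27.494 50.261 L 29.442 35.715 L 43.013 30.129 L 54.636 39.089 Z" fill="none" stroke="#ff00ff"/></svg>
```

G21
G90
G0 X14.847 Y164.223
M3 S945
G1 X65.011 Y164.223 F1038
G1 X65.011 Y100.066 F1038
G1 X14.847 Y100.066 F1038
G1 X14.847 Y164.223 F1038
M5
G0 X38.068 Y83.322
M3 S945
G1 X79.766 Y83.322 F1038
G1 X79.766 Y53.642 F1038
G1 X38.068 Y53.642 F1038
G1 X38.068 Y83.322 F1038
M5
G0 X55.171 Y97.826
M3 S945
G1 X56.859 Y145.983 F1038
M5
G0 X59.373 Y74.784
M3 S945
G1 X63.783 Y90.424 F1038
G1 X78.760 Y96.727 F1038
G1 X93.027 Y88.948 F1038
G1 X95.839 Y72.943 F1038
G1 X85.080 Y60.765 F1038
G1 X68.851 Y61.584 F1038
G1 X59.373 Y74.784 F1038
M5
G0 X12.036 Y65.854
M3 S945
G1 X58.074 Y112.997 F1038
G1 X62.522 Y31.333 F1038
G1 X35.666 Y101.582 F1038
G1 X74.027 Y101.022 F1038
G1 X45.584 Y102.850 F1038
M5
G0 X52.688 Y127.717
M3 S945
G1 X39.117 Y122.131 F1038
G1 X27.494 Y131.091 F1038
G1 X29.442 Y145.637 F1038
G1 X43.013 Y151.223 F1038
G1 X54.636 Y142.263 F1038
G1 X52.688 Y127.717 F1038
M5
G0 X0.000 Y0.000

Since the viewBox matches the mm dimensions, user units are millimetres directly. The only transform is the Y-flip y_m = 181.352 − y_svg.

Shape 1 is a rectangle drawn with `<rect>`. Its stroke #ff00ff means cut at S945, F1038. After flipping Y the toolpath is (14.847,164.223) → (65.011,164.223) → (65.011,100.066) → (14.847,100.066) → (14.847,164.223), returning to the start.

Shape 2 is a rectangle drawn with `<polygon>`. Its stroke #ff00ff means cut at S945, F1038. After flipping Y the toolpath is (38.068,83.322) → (79.766,83.322) → (79.766,53.642) → (38.068,53.642) → (38.068,83.322), returning to the start.

Shape 3 is a line segment drawn with `<line>`. Its stroke #ff00ff means cut at S945, F1038. After flipping Y the toolpath is (55.171,97.826) → (56.859,145.983).

Shape 4 is a regular polygon drawn with `<polygon>`. Its stroke #ff00ff means cut at S945, F1038. After flipping Y the toolpath is (59.373,74.784) → (63.783,90.424) → (78.760,96.727) → (93.027,88.948) → (95.839,72.943) → (85.080,60.765) → (68.851,61.584) → (59.373,74.784), returning to the start.

Shape 5 is a open polyline drawn with `<path>`. Its stroke #ff00ff means cut at S945, F1038. After flipping Y the toolpath is (12.036,65.854) → (58.074,112.997) → (62.522,31.333) → (35.666,101.582) → (74.027,101.022) → (45.584,102.850).

Shape 6 is a regular polygon drawn with `<path>`. Its stroke #ff00ff means cut at S945, F1038. After flipping Y the toolpath is (52.688,127.717) → (39.117,122.131) → (27.494,131.091) → (29.442,145.637) → (43.013,151.223) → (54.636,142.263) → (52.688,127.717), returning to the start.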